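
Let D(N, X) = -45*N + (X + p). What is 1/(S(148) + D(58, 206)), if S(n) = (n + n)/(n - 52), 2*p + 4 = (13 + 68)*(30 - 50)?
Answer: -12/38555 ≈ -0.00031124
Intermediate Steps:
p = -812 (p = -2 + ((13 + 68)*(30 - 50))/2 = -2 + (81*(-20))/2 = -2 + (½)*(-1620) = -2 - 810 = -812)
S(n) = 2*n/(-52 + n) (S(n) = (2*n)/(-52 + n) = 2*n/(-52 + n))
D(N, X) = -812 + X - 45*N (D(N, X) = -45*N + (X - 812) = -45*N + (-812 + X) = -812 + X - 45*N)
1/(S(148) + D(58, 206)) = 1/(2*148/(-52 + 148) + (-812 + 206 - 45*58)) = 1/(2*148/96 + (-812 + 206 - 2610)) = 1/(2*148*(1/96) - 3216) = 1/(37/12 - 3216) = 1/(-38555/12) = -12/38555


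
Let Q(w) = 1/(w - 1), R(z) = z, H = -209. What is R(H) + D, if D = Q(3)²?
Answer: -835/4 ≈ -208.75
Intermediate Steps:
Q(w) = 1/(-1 + w)
D = ¼ (D = (1/(-1 + 3))² = (1/2)² = (½)² = ¼ ≈ 0.25000)
R(H) + D = -209 + ¼ = -835/4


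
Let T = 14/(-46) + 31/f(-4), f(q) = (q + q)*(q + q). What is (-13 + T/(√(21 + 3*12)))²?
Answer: 20872700497/123506688 - 3445*√57/41952 ≈ 168.38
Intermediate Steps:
f(q) = 4*q² (f(q) = (2*q)*(2*q) = 4*q²)
T = 265/1472 (T = 14/(-46) + 31/((4*(-4)²)) = 14*(-1/46) + 31/((4*16)) = -7/23 + 31/64 = 265/1472 ≈ 0.18003)
(-13 + T/(√(21 + 3*12)))² = (-13 + 265/(1472*(√(21 + 3*12))))² = (-13 + 265/(1472*(√(21 + 36))))² = (-13 + 265/(1472*(√57)))² = (-13 + 265*(√57/57)/1472)² = (-13 + 265*√57/83904)²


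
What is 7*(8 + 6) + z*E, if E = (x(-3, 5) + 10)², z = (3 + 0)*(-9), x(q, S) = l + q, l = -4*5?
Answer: -4465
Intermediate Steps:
l = -20
x(q, S) = -20 + q
z = -27 (z = 3*(-9) = -27)
E = 169 (E = ((-20 - 3) + 10)² = (-23 + 10)² = (-13)² = 169)
7*(8 + 6) + z*E = 7*(8 + 6) - 27*169 = 7*14 - 4563 = 98 - 4563 = -4465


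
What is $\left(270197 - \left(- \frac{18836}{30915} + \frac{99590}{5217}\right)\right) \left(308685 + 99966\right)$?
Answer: $\frac{1978567914737056883}{17920395} \approx 1.1041 \cdot 10^{11}$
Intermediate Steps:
$\left(270197 - \left(- \frac{18836}{30915} + \frac{99590}{5217}\right)\right) \left(308685 + 99966\right) = \left(270197 - \frac{993519146}{53761185}\right) 408651 = \frac{14525117384299}{53761185} \cdot 408651 = \frac{1978567914737056883}{17920395}$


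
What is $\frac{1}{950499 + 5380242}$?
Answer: $\frac{1}{6330741} \approx 1.5796 \cdot 10^{-7}$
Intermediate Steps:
$\frac{1}{950499 + 5380242} = \frac{1}{6330741}$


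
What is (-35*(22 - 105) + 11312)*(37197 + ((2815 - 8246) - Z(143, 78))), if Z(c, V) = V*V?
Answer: 365120994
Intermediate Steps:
Z(c, V) = V**2
(-35*(22 - 105) + 11312)*(37197 + ((2815 - 8246) - Z(143, 78))) = (-35*(22 - 105) + 11312)*(37197 + ((2815 - 8246) - 1*78**2)) = (-35*(-83) + 11312)*(37197 + (-5431 - 1*6084)) = (2905 + 11312)*(37197 + (-5431 - 6084)) = 14217*(37197 - 11515) = 14217*25682 = 365120994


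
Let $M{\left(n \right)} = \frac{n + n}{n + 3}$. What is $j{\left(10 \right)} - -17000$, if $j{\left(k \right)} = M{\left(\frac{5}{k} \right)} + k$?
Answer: $\frac{119072}{7} \approx 17010.0$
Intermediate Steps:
$M{\left(n \right)} = \frac{2 n}{3 + n}$
$j{\left(k \right)} = k + \frac{10}{k \left(3 + \frac{5}{k}\right)}$ ($j{\left(k \right)} = \frac{2 \frac{5}{k}}{3 + \frac{5}{k}} + k = \frac{10}{k \left(3 + \frac{5}{k}\right)} + k = k + \frac{10}{k \left(3 + \frac{5}{k}\right)}$)
$j{\left(10 \right)} - -17000 = \frac{10 + 10 \left(5 + 3 \cdot 10\right)}{5 + 3 \cdot 10} - -17000 = \frac{10 + 10 \left(5 + 30\right)}{5 + 30} + 17000 = \frac{10 + 10 \cdot 35}{35} + 17000 = \frac{10 + 350}{35} + 17000 = \frac{1}{35} \cdot 360 + 17000 = \frac{72}{7} + 17000 = \frac{119072}{7}$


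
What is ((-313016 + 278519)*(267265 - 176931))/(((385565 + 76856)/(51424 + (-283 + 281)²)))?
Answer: -160262607753144/462421 ≈ -3.4657e+8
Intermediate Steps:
((-313016 + 278519)*(267265 - 176931))/(((385565 + 76856)/(51424 + (-283 + 281)²))) = (-34497*90334)/((462421/(51424 + (-2)²))) = -3116251998/(462421/(51424 + 4)) = -3116251998/(462421/51428) = -3116251998/(462421*(1/51428)) = -3116251998/462421/51428 = -3116251998*51428/462421 = -160262607753144/462421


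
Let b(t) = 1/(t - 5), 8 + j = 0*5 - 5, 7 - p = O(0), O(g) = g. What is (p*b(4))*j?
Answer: 91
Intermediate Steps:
p = 7 (p = 7 - 1*0 = 7 + 0 = 7)
j = -13 (j = -8 + (0*5 - 5) = -8 + (0 - 5) = -8 - 5 = -13)
b(t) = 1/(-5 + t)
(p*b(4))*j = (7/(-5 + 4))*(-13) = (7/(-1))*(-13) = (7*(-1))*(-13) = -7*(-13) = 91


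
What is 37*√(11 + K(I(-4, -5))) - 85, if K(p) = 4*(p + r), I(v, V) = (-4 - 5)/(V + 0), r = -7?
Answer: -85 + 259*I*√5/5 ≈ -85.0 + 115.83*I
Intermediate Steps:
I(v, V) = -9/V
K(p) = -28 + 4*p (K(p) = 4*(p - 7) = 4*(-7 + p) = -28 + 4*p)
37*√(11 + K(I(-4, -5))) - 85 = 37*√(11 + (-28 + 4*(-9/(-5)))) - 85 = 37*√(11 + (-28 + 4*(-9*(-⅕)))) - 85 = 37*√(11 + (-28 + 4*(9/5))) - 85 = 37*√(11 + (-28 + 36/5)) - 85 = 37*√(11 - 104/5) - 85 = 37*√(-49/5) - 85 = 37*(7*I*√5/5) - 85 = 259*I*√5/5 - 85 = -85 + 259*I*√5/5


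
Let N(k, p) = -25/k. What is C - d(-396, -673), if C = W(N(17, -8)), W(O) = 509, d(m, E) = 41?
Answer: 468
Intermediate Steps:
C = 509
C - d(-396, -673) = 509 - 1*41 = 509 - 41 = 468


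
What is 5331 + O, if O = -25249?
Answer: -19918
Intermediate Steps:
5331 + O = 5331 - 25249 = -19918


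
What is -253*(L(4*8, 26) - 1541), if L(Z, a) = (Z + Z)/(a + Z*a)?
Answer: 15204311/39 ≈ 3.8985e+5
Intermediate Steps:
L(Z, a) = 2*Z/(a + Z*a) (L(Z, a) = (2*Z)/(a + Z*a) = 2*Z/(a + Z*a))
-253*(L(4*8, 26) - 1541) = -253*(2*(4*8)/(26*(1 + 4*8)) - 1541) = -253*(2*32*(1/26)/(1 + 32) - 1541) = -253*(2*32*(1/26)/33 - 1541) = -253*(2*32*(1/26)*(1/33) - 1541) = -253*(32/429 - 1541) = -253*(-661057/429) = 15204311/39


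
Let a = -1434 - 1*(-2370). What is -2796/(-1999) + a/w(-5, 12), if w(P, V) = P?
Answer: -1857084/9995 ≈ -185.80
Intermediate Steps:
a = 936 (a = -1434 + 2370 = 936)
-2796/(-1999) + a/w(-5, 12) = -2796/(-1999) + 936/(-5) = -2796*(-1/1999) + 936*(-⅕) = 2796/1999 - 936/5 = -1857084/9995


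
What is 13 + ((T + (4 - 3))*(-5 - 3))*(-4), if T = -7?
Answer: -179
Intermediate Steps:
13 + ((T + (4 - 3))*(-5 - 3))*(-4) = 13 + ((-7 + (4 - 3))*(-5 - 3))*(-4) = 13 + ((-7 + 1)*(-8))*(-4) = 13 - 6*(-8)*(-4) = 13 + 48*(-4) = 13 - 192 = -179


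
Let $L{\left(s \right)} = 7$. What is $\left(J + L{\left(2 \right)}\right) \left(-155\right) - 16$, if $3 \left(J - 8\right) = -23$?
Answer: $- \frac{3458}{3} \approx -1152.7$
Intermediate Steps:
$J = \frac{1}{3}$ ($J = 8 + \frac{1}{3} \left(-23\right) = 8 - \frac{23}{3} = \frac{1}{3} \approx 0.33333$)
$\left(J + L{\left(2 \right)}\right) \left(-155\right) - 16 = \left(\frac{1}{3} + 7\right) \left(-155\right) - 16 = \frac{22}{3} \left(-155\right) - 16 = - \frac{3410}{3} - 16 = - \frac{3458}{3}$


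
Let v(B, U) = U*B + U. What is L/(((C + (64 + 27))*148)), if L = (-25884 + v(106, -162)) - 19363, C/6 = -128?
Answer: 62581/100196 ≈ 0.62459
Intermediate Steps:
C = -768 (C = 6*(-128) = -768)
v(B, U) = U + B*U (v(B, U) = B*U + U = U + B*U)
L = -62581 (L = (-25884 - 162*(1 + 106)) - 19363 = (-25884 - 162*107) - 19363 = (-25884 - 17334) - 19363 = -43218 - 19363 = -62581)
L/(((C + (64 + 27))*148)) = -62581*1/(148*(-768 + (64 + 27))) = -62581*1/(148*(-768 + 91)) = -62581/((-677*148)) = -62581/(-100196) = -62581*(-1/100196) = 62581/100196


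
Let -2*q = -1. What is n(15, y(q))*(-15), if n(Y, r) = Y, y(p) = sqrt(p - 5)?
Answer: -225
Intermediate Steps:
q = 1/2 (q = -1/2*(-1) = 1/2 ≈ 0.50000)
y(p) = sqrt(-5 + p)
n(15, y(q))*(-15) = 15*(-15) = -225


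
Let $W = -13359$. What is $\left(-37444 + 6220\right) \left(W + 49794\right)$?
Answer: $-1137646440$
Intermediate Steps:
$\left(-37444 + 6220\right) \left(W + 49794\right) = \left(-37444 + 6220\right) \left(-13359 + 49794\right) = \left(-31224\right) 36435 = -1137646440$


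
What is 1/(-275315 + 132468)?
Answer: -1/142847 ≈ -7.0005e-6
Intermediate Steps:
1/(-275315 + 132468) = 1/(-142847) = -1/142847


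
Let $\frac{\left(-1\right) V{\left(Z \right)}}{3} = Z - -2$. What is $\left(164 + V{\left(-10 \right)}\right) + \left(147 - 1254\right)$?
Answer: $-919$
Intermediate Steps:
$V{\left(Z \right)} = -6 - 3 Z$ ($V{\left(Z \right)} = - 3 \left(Z - -2\right) = - 3 \left(Z + 2\right) = - 3 \left(2 + Z\right) = -6 - 3 Z$)
$\left(164 + V{\left(-10 \right)}\right) + \left(147 - 1254\right) = \left(164 - -24\right) + \left(147 - 1254\right) = \left(164 + \left(-6 + 30\right)\right) - 1107 = \left(164 + 24\right) - 1107 = 188 - 1107 = -919$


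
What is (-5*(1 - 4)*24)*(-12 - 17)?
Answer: -10440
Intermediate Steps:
(-5*(1 - 4)*24)*(-12 - 17) = (-5*(-3)*24)*(-29) = (15*24)*(-29) = 360*(-29) = -10440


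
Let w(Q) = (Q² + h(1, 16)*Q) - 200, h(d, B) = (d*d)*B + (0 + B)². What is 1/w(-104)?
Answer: -1/17672 ≈ -5.6587e-5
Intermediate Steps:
h(d, B) = B² + B*d² (h(d, B) = d²*B + B² = B*d² + B² = B² + B*d²)
w(Q) = -200 + Q² + 272*Q (w(Q) = (Q² + (16*(16 + 1²))*Q) - 200 = (Q² + (16*(16 + 1))*Q) - 200 = (Q² + (16*17)*Q) - 200 = (Q² + 272*Q) - 200 = -200 + Q² + 272*Q)
1/w(-104) = 1/(-200 + (-104)² + 272*(-104)) = 1/(-200 + 10816 - 28288) = 1/(-17672) = -1/17672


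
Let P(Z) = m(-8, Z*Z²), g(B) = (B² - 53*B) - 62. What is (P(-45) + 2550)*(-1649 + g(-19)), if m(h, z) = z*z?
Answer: -2848192484025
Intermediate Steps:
g(B) = -62 + B² - 53*B
m(h, z) = z²
P(Z) = Z⁶ (P(Z) = (Z*Z²)² = (Z³)² = Z⁶)
(P(-45) + 2550)*(-1649 + g(-19)) = ((-45)⁶ + 2550)*(-1649 + (-62 + (-19)² - 53*(-19))) = (8303765625 + 2550)*(-1649 + (-62 + 361 + 1007)) = 8303768175*(-1649 + 1306) = 8303768175*(-343) = -2848192484025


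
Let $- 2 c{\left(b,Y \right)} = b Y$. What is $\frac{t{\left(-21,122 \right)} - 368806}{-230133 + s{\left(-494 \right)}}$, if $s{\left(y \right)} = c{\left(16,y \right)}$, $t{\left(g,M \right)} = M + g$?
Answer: $\frac{9965}{6113} \approx 1.6301$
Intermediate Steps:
$c{\left(b,Y \right)} = - \frac{Y b}{2}$ ($c{\left(b,Y \right)} = - \frac{b Y}{2} = - \frac{Y b}{2}$)
$s{\left(y \right)} = - 8 y$ ($s{\left(y \right)} = \left(- \frac{1}{2}\right) y 16 = - 8 y$)
$\frac{t{\left(-21,122 \right)} - 368806}{-230133 + s{\left(-494 \right)}} = \frac{\left(122 - 21\right) - 368806}{-230133 - -3952} = \frac{101 - 368806}{-230133 + 3952} = - \frac{368705}{-226181} = \left(-368705\right) \left(- \frac{1}{226181}\right) = \frac{9965}{6113}$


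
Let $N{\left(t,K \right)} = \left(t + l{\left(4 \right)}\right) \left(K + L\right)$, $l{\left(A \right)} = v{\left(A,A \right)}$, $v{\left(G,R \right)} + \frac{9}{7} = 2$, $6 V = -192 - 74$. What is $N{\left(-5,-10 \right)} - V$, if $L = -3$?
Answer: $\frac{2101}{21} \approx 100.05$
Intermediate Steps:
$V = - \frac{133}{3}$ ($V = \frac{-192 - 74}{6} = \frac{1}{6} \left(-266\right) = - \frac{133}{3} \approx -44.333$)
$v{\left(G,R \right)} = \frac{5}{7}$ ($v{\left(G,R \right)} = - \frac{9}{7} + 2 = \frac{5}{7}$)
$l{\left(A \right)} = \frac{5}{7}$
$N{\left(t,K \right)} = \left(-3 + K\right) \left(\frac{5}{7} + t\right)$ ($N{\left(t,K \right)} = \left(t + \frac{5}{7}\right) \left(K - 3\right) = \left(\frac{5}{7} + t\right) \left(-3 + K\right) = \left(-3 + K\right) \left(\frac{5}{7} + t\right)$)
$N{\left(-5,-10 \right)} - V = \left(- \frac{15}{7} - -15 + \frac{5}{7} \left(-10\right) - -50\right) - - \frac{133}{3} = \left(- \frac{15}{7} + 15 - \frac{50}{7} + 50\right) + \frac{133}{3} = \frac{390}{7} + \frac{133}{3} = \frac{2101}{21}$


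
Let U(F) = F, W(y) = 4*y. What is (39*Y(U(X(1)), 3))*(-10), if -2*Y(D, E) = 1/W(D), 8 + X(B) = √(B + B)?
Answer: -195/31 - 195*√2/248 ≈ -7.4023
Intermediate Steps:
X(B) = -8 + √2*√B (X(B) = -8 + √(B + B) = -8 + √(2*B) = -8 + √2*√B)
Y(D, E) = -1/(8*D) (Y(D, E) = -1/(4*D)/2 = -1/(8*D))
(39*Y(U(X(1)), 3))*(-10) = (39*(-1/(8*(-8 + √2*√1))))*(-10) = (39*(-1/(8*(-8 + √2*1))))*(-10) = (39*(-1/(8*(-8 + √2))))*(-10) = -39/(8*(-8 + √2))*(-10) = 195/(4*(-8 + √2))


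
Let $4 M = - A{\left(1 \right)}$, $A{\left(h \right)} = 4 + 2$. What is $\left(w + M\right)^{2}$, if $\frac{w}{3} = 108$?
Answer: $\frac{416025}{4} \approx 1.0401 \cdot 10^{5}$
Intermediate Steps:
$w = 324$ ($w = 3 \cdot 108 = 324$)
$A{\left(h \right)} = 6$
$M = - \frac{3}{2}$ ($M = \frac{\left(-1\right) 6}{4} = \frac{1}{4} \left(-6\right) = - \frac{3}{2} \approx -1.5$)
$\left(w + M\right)^{2} = \left(324 - \frac{3}{2}\right)^{2} = \left(\frac{645}{2}\right)^{2} = \frac{416025}{4}$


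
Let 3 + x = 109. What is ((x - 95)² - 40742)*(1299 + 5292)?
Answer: -267733011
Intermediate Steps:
x = 106 (x = -3 + 109 = 106)
((x - 95)² - 40742)*(1299 + 5292) = ((106 - 95)² - 40742)*(1299 + 5292) = (11² - 40742)*6591 = (121 - 40742)*6591 = -40621*6591 = -267733011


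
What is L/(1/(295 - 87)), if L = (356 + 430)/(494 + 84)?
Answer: 81744/289 ≈ 282.85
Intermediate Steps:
L = 393/289 (L = 786/578 = 786*(1/578) = 393/289 ≈ 1.3599)
L/(1/(295 - 87)) = 393/(289*(1/(295 - 87))) = 393/(289*(1/208)) = (393/289)*208 = 81744/289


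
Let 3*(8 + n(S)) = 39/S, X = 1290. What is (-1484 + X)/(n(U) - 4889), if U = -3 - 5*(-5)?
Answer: 4268/107721 ≈ 0.039621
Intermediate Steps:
U = 22 (U = -3 + 25 = 22)
n(S) = -8 + 13/S (n(S) = -8 + (39/S)/3 = -8 + 13/S)
(-1484 + X)/(n(U) - 4889) = (-1484 + 1290)/((-8 + 13/22) - 4889) = -194/((-8 + 13*(1/22)) - 4889) = -194/((-8 + 13/22) - 4889) = -194/(-163/22 - 4889) = -194/(-107721/22) = -194*(-22/107721) = 4268/107721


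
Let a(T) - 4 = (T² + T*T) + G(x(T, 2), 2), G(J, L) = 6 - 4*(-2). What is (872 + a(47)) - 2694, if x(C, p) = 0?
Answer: 2614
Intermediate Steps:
G(J, L) = 14 (G(J, L) = 6 + 8 = 14)
a(T) = 18 + 2*T² (a(T) = 4 + ((T² + T*T) + 14) = 4 + ((T² + T²) + 14) = 4 + (2*T² + 14) = 4 + (14 + 2*T²) = 18 + 2*T²)
(872 + a(47)) - 2694 = (872 + (18 + 2*47²)) - 2694 = (872 + (18 + 2*2209)) - 2694 = (872 + (18 + 4418)) - 2694 = (872 + 4436) - 2694 = 5308 - 2694 = 2614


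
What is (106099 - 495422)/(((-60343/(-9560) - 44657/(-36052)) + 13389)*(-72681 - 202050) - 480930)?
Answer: 33545735982440/317164571489217579 ≈ 0.00010577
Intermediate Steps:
(106099 - 495422)/(((-60343/(-9560) - 44657/(-36052)) + 13389)*(-72681 - 202050) - 480930) = -389323/(((-60343*(-1/9560) - 44657*(-1/36052)) + 13389)*(-274731) - 480930) = -389323/(((60343/9560 + 44657/36052) + 13389)*(-274731) - 480930) = -389323/((650601689/86164280 + 13389)*(-274731) - 480930) = -389323/((1154304146609/86164280)*(-274731) - 480930) = -389323/(-317123132502037179/86164280 - 480930) = -389323/(-317164571489217579/86164280) = -389323*(-86164280/317164571489217579) = 33545735982440/317164571489217579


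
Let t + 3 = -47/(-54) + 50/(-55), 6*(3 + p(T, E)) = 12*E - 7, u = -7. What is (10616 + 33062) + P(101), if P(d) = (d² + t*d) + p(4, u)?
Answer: 15905515/297 ≈ 53554.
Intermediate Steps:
p(T, E) = -25/6 + 2*E (p(T, E) = -3 + (12*E - 7)/6 = -3 + (-7 + 12*E)/6 = -3 + (-7/6 + 2*E) = -25/6 + 2*E)
t = -1805/594 (t = -3 + (-47/(-54) + 50/(-55)) = -3 + (-47*(-1/54) + 50*(-1/55)) = -3 + (47/54 - 10/11) = -3 - 23/594 = -1805/594 ≈ -3.0387)
P(d) = -109/6 + d² - 1805*d/594 (P(d) = (d² - 1805*d/594) + (-25/6 + 2*(-7)) = (d² - 1805*d/594) + (-25/6 - 14) = (d² - 1805*d/594) - 109/6 = -109/6 + d² - 1805*d/594)
(10616 + 33062) + P(101) = (10616 + 33062) + (-109/6 + 101² - 1805/594*101) = 43678 + (-109/6 + 10201 - 182305/594) = 43678 + 2933149/297 = 15905515/297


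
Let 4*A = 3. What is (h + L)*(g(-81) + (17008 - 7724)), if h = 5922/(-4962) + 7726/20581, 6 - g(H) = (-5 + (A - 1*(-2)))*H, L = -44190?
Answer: -27401549129111825/68081948 ≈ -4.0248e+8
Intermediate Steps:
A = 3/4 (A = (1/4)*3 = 3/4 ≈ 0.75000)
g(H) = 6 + 9*H/4 (g(H) = 6 - (-5 + (3/4 - 1*(-2)))*H = 6 - (-5 + (3/4 + 2))*H = 6 - (-5 + 11/4)*H = 6 - (-9)*H/4 = 6 + 9*H/4)
h = -13924045/17020487 (h = 5922*(-1/4962) + 7726*(1/20581) = -987/827 + 7726/20581 = -13924045/17020487 ≈ -0.81808)
(h + L)*(g(-81) + (17008 - 7724)) = (-13924045/17020487 - 44190)*((6 + (9/4)*(-81)) + (17008 - 7724)) = -752149244575*((6 - 729/4) + 9284)/17020487 = -752149244575*(-705/4 + 9284)/17020487 = -752149244575/17020487*36431/4 = -27401549129111825/68081948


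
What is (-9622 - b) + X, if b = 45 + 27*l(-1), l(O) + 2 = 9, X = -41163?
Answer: -51019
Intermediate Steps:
l(O) = 7 (l(O) = -2 + 9 = 7)
b = 234 (b = 45 + 27*7 = 45 + 189 = 234)
(-9622 - b) + X = (-9622 - 1*234) - 41163 = (-9622 - 234) - 41163 = -9856 - 41163 = -51019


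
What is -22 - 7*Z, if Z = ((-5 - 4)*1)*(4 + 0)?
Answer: 230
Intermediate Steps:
Z = -36 (Z = -9*1*4 = -9*4 = -36)
-22 - 7*Z = -22 - 7*(-36) = -22 + 252 = 230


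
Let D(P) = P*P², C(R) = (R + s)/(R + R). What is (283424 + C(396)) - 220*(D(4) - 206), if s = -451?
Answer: 22655803/72 ≈ 3.1466e+5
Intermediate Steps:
C(R) = (-451 + R)/(2*R) (C(R) = (R - 451)/(R + R) = (-451 + R)/((2*R)) = (-451 + R)*(1/(2*R)) = (-451 + R)/(2*R))
D(P) = P³
(283424 + C(396)) - 220*(D(4) - 206) = (283424 + (½)*(-451 + 396)/396) - 220*(4³ - 206) = (283424 + (½)*(1/396)*(-55)) - 220*(64 - 206) = (283424 - 5/72) - 220*(-142) = 20406523/72 + 31240 = 22655803/72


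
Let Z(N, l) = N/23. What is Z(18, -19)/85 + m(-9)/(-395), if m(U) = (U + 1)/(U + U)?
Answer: 11234/1390005 ≈ 0.0080820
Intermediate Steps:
Z(N, l) = N/23 (Z(N, l) = N*(1/23) = N/23)
m(U) = (1 + U)/(2*U) (m(U) = (1 + U)/((2*U)) = (1 + U)*(1/(2*U)) = (1 + U)/(2*U))
Z(18, -19)/85 + m(-9)/(-395) = ((1/23)*18)/85 + ((½)*(1 - 9)/(-9))/(-395) = (18/23)*(1/85) + ((½)*(-⅑)*(-8))*(-1/395) = 18/1955 + (4/9)*(-1/395) = 18/1955 - 4/3555 = 11234/1390005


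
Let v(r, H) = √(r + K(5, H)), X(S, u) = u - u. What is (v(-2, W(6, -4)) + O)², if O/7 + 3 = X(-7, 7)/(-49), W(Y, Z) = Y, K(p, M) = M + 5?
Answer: 324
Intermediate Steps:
K(p, M) = 5 + M
X(S, u) = 0
v(r, H) = √(5 + H + r) (v(r, H) = √(r + (5 + H)) = √(5 + H + r))
O = -21 (O = -21 + 7*(0/(-49)) = -21 + 7*(0*(-1/49)) = -21 + 7*0 = -21 + 0 = -21)
(v(-2, W(6, -4)) + O)² = (√(5 + 6 - 2) - 21)² = (√9 - 21)² = (3 - 21)² = (-18)² = 324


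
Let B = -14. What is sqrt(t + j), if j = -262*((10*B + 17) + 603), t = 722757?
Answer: 3*sqrt(66333) ≈ 772.66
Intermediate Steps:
j = -125760 (j = -262*((10*(-14) + 17) + 603) = -262*((-140 + 17) + 603) = -262*(-123 + 603) = -262*480 = -125760)
sqrt(t + j) = sqrt(722757 - 125760) = sqrt(596997) = 3*sqrt(66333)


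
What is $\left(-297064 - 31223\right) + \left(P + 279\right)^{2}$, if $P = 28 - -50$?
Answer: $-200838$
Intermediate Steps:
$P = 78$ ($P = 28 + 50 = 78$)
$\left(-297064 - 31223\right) + \left(P + 279\right)^{2} = \left(-297064 - 31223\right) + \left(78 + 279\right)^{2} = -328287 + 357^{2} = -328287 + 127449 = -200838$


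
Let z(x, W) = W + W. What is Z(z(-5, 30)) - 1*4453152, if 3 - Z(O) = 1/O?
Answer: -267188941/60 ≈ -4.4532e+6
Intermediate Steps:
z(x, W) = 2*W
Z(O) = 3 - 1/O
Z(z(-5, 30)) - 1*4453152 = (3 - 1/(2*30)) - 1*4453152 = (3 - 1/60) - 4453152 = 179/60 - 4453152 = -267188941/60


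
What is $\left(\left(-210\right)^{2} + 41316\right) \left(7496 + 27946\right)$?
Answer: $3027313872$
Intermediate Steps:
$\left(\left(-210\right)^{2} + 41316\right) \left(7496 + 27946\right) = \left(44100 + 41316\right) 35442 = 85416 \cdot 35442 = 3027313872$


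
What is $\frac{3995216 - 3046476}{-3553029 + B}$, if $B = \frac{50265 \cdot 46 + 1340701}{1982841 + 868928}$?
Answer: $- \frac{270558732106}{1013241430541} \approx -0.26702$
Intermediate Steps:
$B = \frac{3652891}{2851769}$ ($B = \frac{2312190 + 1340701}{2851769} = 3652891 \cdot \frac{1}{2851769} = \frac{3652891}{2851769} \approx 1.2809$)
$\frac{3995216 - 3046476}{-3553029 + B} = \frac{3995216 - 3046476}{-3553029 + \frac{3652891}{2851769}} = \frac{948740}{- \frac{10132414305410}{2851769}} = 948740 \left(- \frac{2851769}{10132414305410}\right) = - \frac{270558732106}{1013241430541}$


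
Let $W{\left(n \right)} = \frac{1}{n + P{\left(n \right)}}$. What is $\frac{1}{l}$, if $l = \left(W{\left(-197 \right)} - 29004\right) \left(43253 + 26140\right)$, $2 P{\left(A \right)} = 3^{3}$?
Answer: $- \frac{367}{738651706710} \approx -4.9685 \cdot 10^{-10}$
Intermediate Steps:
$P{\left(A \right)} = \frac{27}{2}$ ($P{\left(A \right)} = \frac{3^{3}}{2} = \frac{1}{2} \cdot 27 = \frac{27}{2}$)
$W{\left(n \right)} = \frac{1}{\frac{27}{2} + n}$ ($W{\left(n \right)} = \frac{1}{n + \frac{27}{2}} = \frac{1}{\frac{27}{2} + n}$)
$l = - \frac{738651706710}{367}$ ($l = \left(\frac{2}{27 + 2 \left(-197\right)} - 29004\right) \left(43253 + 26140\right) = \left(\frac{2}{27 - 394} - 29004\right) 69393 = \left(\frac{2}{-367} - 29004\right) 69393 = \left(2 \left(- \frac{1}{367}\right) - 29004\right) 69393 = \left(- \frac{2}{367} - 29004\right) 69393 = \left(- \frac{10644470}{367}\right) 69393 = - \frac{738651706710}{367} \approx -2.0127 \cdot 10^{9}$)
$\frac{1}{l} = \frac{1}{- \frac{738651706710}{367}} = - \frac{367}{738651706710}$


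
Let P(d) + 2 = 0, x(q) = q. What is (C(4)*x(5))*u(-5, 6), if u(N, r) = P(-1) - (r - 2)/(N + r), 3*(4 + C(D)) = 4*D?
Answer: -40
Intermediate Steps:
P(d) = -2 (P(d) = -2 + 0 = -2)
C(D) = -4 + 4*D/3 (C(D) = -4 + (4*D)/3 = -4 + 4*D/3)
u(N, r) = -2 - (-2 + r)/(N + r) (u(N, r) = -2 - (r - 2)/(N + r) = -2 - (-2 + r)/(N + r))
(C(4)*x(5))*u(-5, 6) = ((-4 + (4/3)*4)*5)*((2 - 3*6 - 2*(-5))/(-5 + 6)) = ((-4 + 16/3)*5)*((2 - 18 + 10)/1) = ((4/3)*5)*(1*(-6)) = (20/3)*(-6) = -40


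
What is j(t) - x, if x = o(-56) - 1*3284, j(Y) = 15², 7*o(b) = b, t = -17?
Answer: 3517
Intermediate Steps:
o(b) = b/7
j(Y) = 225
x = -3292 (x = (⅐)*(-56) - 1*3284 = -8 - 3284 = -3292)
j(t) - x = 225 - 1*(-3292) = 225 + 3292 = 3517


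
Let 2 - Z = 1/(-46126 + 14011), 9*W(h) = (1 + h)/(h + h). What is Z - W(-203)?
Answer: 38035474/19558035 ≈ 1.9447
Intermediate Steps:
W(h) = (1 + h)/(18*h) (W(h) = ((1 + h)/(h + h))/9 = ((1 + h)/((2*h)))/9 = ((1 + h)*(1/(2*h)))/9 = ((1 + h)/(2*h))/9 = (1 + h)/(18*h))
Z = 64231/32115 (Z = 2 - 1/(-46126 + 14011) = 2 - 1/(-32115) = 2 - 1*(-1/32115) = 2 + 1/32115 = 64231/32115 ≈ 2.0000)
Z - W(-203) = 64231/32115 - (1 - 203)/(18*(-203)) = 64231/32115 - (-1)*(-202)/(18*203) = 64231/32115 - 1*101/1827 = 64231/32115 - 101/1827 = 38035474/19558035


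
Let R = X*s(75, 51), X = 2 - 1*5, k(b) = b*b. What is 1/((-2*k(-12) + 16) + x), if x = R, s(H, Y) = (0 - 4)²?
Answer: -1/320 ≈ -0.0031250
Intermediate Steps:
k(b) = b²
s(H, Y) = 16 (s(H, Y) = (-4)² = 16)
X = -3 (X = 2 - 5 = -3)
R = -48 (R = -3*16 = -48)
x = -48
1/((-2*k(-12) + 16) + x) = 1/((-2*(-12)² + 16) - 48) = 1/((-2*144 + 16) - 48) = 1/((-288 + 16) - 48) = 1/(-272 - 48) = 1/(-320) = -1/320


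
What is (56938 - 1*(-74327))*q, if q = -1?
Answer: -131265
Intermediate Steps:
(56938 - 1*(-74327))*q = (56938 - 1*(-74327))*(-1) = (56938 + 74327)*(-1) = 131265*(-1) = -131265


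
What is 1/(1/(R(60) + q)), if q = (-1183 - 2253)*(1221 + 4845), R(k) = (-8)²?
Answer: -20842712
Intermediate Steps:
R(k) = 64
q = -20842776 (q = -3436*6066 = -20842776)
1/(1/(R(60) + q)) = 1/(1/(64 - 20842776)) = 1/(1/(-20842712)) = 1/(-1/20842712) = -20842712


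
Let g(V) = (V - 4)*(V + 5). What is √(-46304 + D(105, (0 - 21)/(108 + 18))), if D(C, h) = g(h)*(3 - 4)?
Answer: I*√1666219/6 ≈ 215.14*I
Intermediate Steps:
g(V) = (-4 + V)*(5 + V)
D(C, h) = 20 - h - h² (D(C, h) = (-20 + h + h²)*(3 - 4) = (-20 + h + h²)*(-1) = 20 - h - h²)
√(-46304 + D(105, (0 - 21)/(108 + 18))) = √(-46304 + (20 - (0 - 21)/(108 + 18) - ((0 - 21)/(108 + 18))²)) = √(-46304 + (20 - (-21)/126 - (-21/126)²)) = √(-46304 + (20 - (-21)/126 - (-21*1/126)²)) = √(-46304 + (20 - 1*(-⅙) - (-⅙)²)) = √(-46304 + (20 + ⅙ - 1*1/36)) = √(-46304 + (20 + ⅙ - 1/36)) = √(-46304 + 725/36) = √(-1666219/36) = I*√1666219/6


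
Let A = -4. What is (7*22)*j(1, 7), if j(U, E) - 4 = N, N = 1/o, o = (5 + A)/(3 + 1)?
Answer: 1232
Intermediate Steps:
o = 1/4 (o = (5 - 4)/(3 + 1) = 1/4 ≈ 0.25000)
N = 4 (N = 1/(1/4) = 4)
j(U, E) = 8 (j(U, E) = 4 + 4 = 8)
(7*22)*j(1, 7) = (7*22)*8 = 154*8 = 1232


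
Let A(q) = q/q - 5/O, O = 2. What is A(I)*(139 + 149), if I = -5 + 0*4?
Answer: -432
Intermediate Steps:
I = -5 (I = -5 + 0 = -5)
A(q) = -3/2 (A(q) = q/q - 5/2 = 1 - 5*½ = 1 - 5/2 = -3/2)
A(I)*(139 + 149) = -3*(139 + 149)/2 = -3/2*288 = -432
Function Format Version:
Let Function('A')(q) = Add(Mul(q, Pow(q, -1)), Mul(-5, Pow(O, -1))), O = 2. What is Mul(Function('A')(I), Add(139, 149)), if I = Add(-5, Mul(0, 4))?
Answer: -432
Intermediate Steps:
I = -5 (I = Add(-5, 0) = -5)
Function('A')(q) = Rational(-3, 2) (Function('A')(q) = Add(Mul(q, Pow(q, -1)), Mul(-5, Pow(2, -1))) = Add(1, Mul(-5, Rational(1, 2))) = Add(1, Rational(-5, 2)) = Rational(-3, 2))
Mul(Function('A')(I), Add(139, 149)) = Mul(Rational(-3, 2), Add(139, 149)) = Mul(Rational(-3, 2), 288) = -432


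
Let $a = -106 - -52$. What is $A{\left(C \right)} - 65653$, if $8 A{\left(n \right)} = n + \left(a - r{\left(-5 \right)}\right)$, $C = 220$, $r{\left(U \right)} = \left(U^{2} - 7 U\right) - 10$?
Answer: $- \frac{131277}{2} \approx -65639.0$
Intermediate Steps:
$r{\left(U \right)} = -10 + U^{2} - 7 U$
$a = -54$ ($a = -106 + 52 = -54$)
$A{\left(n \right)} = -13 + \frac{n}{8}$ ($A{\left(n \right)} = \frac{n - \left(69 + 35\right)}{8} = \frac{n - 104}{8} = \frac{-104 + n}{8} = -13 + \frac{n}{8}$)
$A{\left(C \right)} - 65653 = \left(-13 + \frac{1}{8} \cdot 220\right) - 65653 = \left(-13 + \frac{55}{2}\right) - 65653 = \frac{29}{2} - 65653 = - \frac{131277}{2}$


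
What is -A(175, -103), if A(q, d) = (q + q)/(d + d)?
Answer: 175/103 ≈ 1.6990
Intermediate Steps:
A(q, d) = q/d (A(q, d) = (2*q)/((2*d)) = (2*q)*(1/(2*d)) = q/d)
-A(175, -103) = -175/(-103) = -175*(-1)/103 = -1*(-175/103) = 175/103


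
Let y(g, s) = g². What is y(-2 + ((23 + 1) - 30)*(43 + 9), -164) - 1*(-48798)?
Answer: 147394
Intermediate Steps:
y(-2 + ((23 + 1) - 30)*(43 + 9), -164) - 1*(-48798) = (-2 + ((23 + 1) - 30)*(43 + 9))² - 1*(-48798) = (-2 + (24 - 30)*52)² + 48798 = (-2 - 6*52)² + 48798 = (-2 - 312)² + 48798 = (-314)² + 48798 = 98596 + 48798 = 147394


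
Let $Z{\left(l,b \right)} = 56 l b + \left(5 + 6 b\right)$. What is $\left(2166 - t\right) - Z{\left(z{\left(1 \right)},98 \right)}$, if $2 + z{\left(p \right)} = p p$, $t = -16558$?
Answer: $23619$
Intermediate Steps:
$z{\left(p \right)} = -2 + p^{2}$ ($z{\left(p \right)} = -2 + p p = -2 + p^{2}$)
$Z{\left(l,b \right)} = 5 + 6 b + 56 b l$ ($Z{\left(l,b \right)} = 56 b l + \left(5 + 6 b\right) = 5 + 6 b + 56 b l$)
$\left(2166 - t\right) - Z{\left(z{\left(1 \right)},98 \right)} = \left(2166 - -16558\right) - \left(5 + 6 \cdot 98 + 56 \cdot 98 \left(-2 + 1^{2}\right)\right) = \left(2166 + 16558\right) - \left(5 + 588 + 56 \cdot 98 \left(-2 + 1\right)\right) = 18724 - \left(5 + 588 + 56 \cdot 98 \left(-1\right)\right) = 18724 - \left(5 + 588 - 5488\right) = 18724 - -4895 = 18724 + 4895 = 23619$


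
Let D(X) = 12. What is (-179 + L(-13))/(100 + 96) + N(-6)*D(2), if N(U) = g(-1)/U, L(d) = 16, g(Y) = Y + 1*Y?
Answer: 621/196 ≈ 3.1684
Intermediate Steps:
g(Y) = 2*Y (g(Y) = Y + Y = 2*Y)
N(U) = -2/U (N(U) = (2*(-1))/U = -2/U)
(-179 + L(-13))/(100 + 96) + N(-6)*D(2) = (-179 + 16)/(100 + 96) - 2/(-6)*12 = -163/196 - 2*(-1/6)*12 = -163*1/196 + (1/3)*12 = -163/196 + 4 = 621/196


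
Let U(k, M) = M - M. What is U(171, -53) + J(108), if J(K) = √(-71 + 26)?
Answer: 3*I*√5 ≈ 6.7082*I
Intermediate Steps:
U(k, M) = 0
J(K) = 3*I*√5 (J(K) = √(-45) = 3*I*√5)
U(171, -53) + J(108) = 0 + 3*I*√5 = 3*I*√5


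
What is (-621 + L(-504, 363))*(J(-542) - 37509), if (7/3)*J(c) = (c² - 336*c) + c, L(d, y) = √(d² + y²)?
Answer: -722495619/7 + 3490317*√42865/7 ≈ 19268.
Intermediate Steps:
J(c) = -1005*c/7 + 3*c²/7 (J(c) = 3*((c² - 336*c) + c)/7 = 3*(c² - 335*c)/7 = -1005*c/7 + 3*c²/7)
(-621 + L(-504, 363))*(J(-542) - 37509) = (-621 + √((-504)² + 363²))*((3/7)*(-542)*(-335 - 542) - 37509) = (-621 + √(254016 + 131769))*((3/7)*(-542)*(-877) - 37509) = (-621 + √385785)*(1426002/7 - 37509) = (-621 + 3*√42865)*(1163439/7) = -722495619/7 + 3490317*√42865/7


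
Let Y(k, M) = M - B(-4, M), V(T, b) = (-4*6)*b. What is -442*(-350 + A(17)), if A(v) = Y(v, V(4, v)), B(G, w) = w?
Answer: 154700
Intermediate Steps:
V(T, b) = -24*b
Y(k, M) = 0 (Y(k, M) = M - M = 0)
A(v) = 0
-442*(-350 + A(17)) = -442*(-350 + 0) = -442*(-350) = 154700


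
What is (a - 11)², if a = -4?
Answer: 225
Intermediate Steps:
(a - 11)² = (-4 - 11)² = (-15)² = 225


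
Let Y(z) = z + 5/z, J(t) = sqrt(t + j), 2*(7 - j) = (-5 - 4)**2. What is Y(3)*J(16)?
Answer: 7*I*sqrt(70)/3 ≈ 19.522*I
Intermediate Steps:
j = -67/2 (j = 7 - (-5 - 4)**2/2 = 7 - 1/2*(-9)**2 = 7 - 1/2*81 = 7 - 81/2 = -67/2 ≈ -33.500)
J(t) = sqrt(-67/2 + t) (J(t) = sqrt(t - 67/2) = sqrt(-67/2 + t))
Y(3)*J(16) = (3 + 5/3)*(sqrt(-134 + 4*16)/2) = (3 + 5*(1/3))*(sqrt(-134 + 64)/2) = (3 + 5/3)*(sqrt(-70)/2) = 14*((I*sqrt(70))/2)/3 = 14*(I*sqrt(70)/2)/3 = 7*I*sqrt(70)/3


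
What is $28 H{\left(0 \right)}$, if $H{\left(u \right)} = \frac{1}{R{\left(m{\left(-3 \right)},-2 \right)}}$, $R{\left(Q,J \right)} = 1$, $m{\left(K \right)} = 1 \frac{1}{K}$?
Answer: $28$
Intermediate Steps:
$m{\left(K \right)} = \frac{1}{K}$
$H{\left(u \right)} = 1$ ($H{\left(u \right)} = 1^{-1} = 1$)
$28 H{\left(0 \right)} = 28 \cdot 1 = 28$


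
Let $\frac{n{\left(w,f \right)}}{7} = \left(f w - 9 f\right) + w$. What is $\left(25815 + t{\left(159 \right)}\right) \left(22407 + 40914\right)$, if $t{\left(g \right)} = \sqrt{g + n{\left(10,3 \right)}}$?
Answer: $1634631615 + 316605 \sqrt{10} \approx 1.6356 \cdot 10^{9}$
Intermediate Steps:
$n{\left(w,f \right)} = - 63 f + 7 w + 7 f w$ ($n{\left(w,f \right)} = 7 \left(\left(f w - 9 f\right) + w\right) = 7 \left(\left(- 9 f + f w\right) + w\right) = 7 \left(w - 9 f + f w\right) = - 63 f + 7 w + 7 f w$)
$t{\left(g \right)} = \sqrt{91 + g}$ ($t{\left(g \right)} = \sqrt{g + \left(\left(-63\right) 3 + 7 \cdot 10 + 7 \cdot 3 \cdot 10\right)} = \sqrt{g + \left(-189 + 70 + 210\right)} = \sqrt{g + 91} = \sqrt{91 + g}$)
$\left(25815 + t{\left(159 \right)}\right) \left(22407 + 40914\right) = \left(25815 + \sqrt{91 + 159}\right) \left(22407 + 40914\right) = \left(25815 + \sqrt{250}\right) 63321 = \left(25815 + 5 \sqrt{10}\right) 63321 = 1634631615 + 316605 \sqrt{10}$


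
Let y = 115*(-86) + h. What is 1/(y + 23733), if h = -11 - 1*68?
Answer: 1/13764 ≈ 7.2653e-5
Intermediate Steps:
h = -79 (h = -11 - 68 = -79)
y = -9969 (y = 115*(-86) - 79 = -9890 - 79 = -9969)
1/(y + 23733) = 1/(-9969 + 23733) = 1/13764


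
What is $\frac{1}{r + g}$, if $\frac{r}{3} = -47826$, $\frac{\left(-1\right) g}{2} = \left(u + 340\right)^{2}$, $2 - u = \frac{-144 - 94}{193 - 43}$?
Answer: $- \frac{5625}{2135146472} \approx -2.6345 \cdot 10^{-6}$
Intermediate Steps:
$u = \frac{269}{75}$ ($u = 2 - \frac{-144 - 94}{193 - 43} = 2 - - \frac{238}{150} = 2 - \left(-238\right) \frac{1}{150} = 2 - - \frac{119}{75} = 2 + \frac{119}{75} = \frac{269}{75} \approx 3.5867$)
$g = - \frac{1328082722}{5625}$ ($g = - 2 \left(\frac{269}{75} + 340\right)^{2} = - 2 \left(\frac{25769}{75}\right)^{2} = \left(-2\right) \frac{664041361}{5625} = - \frac{1328082722}{5625} \approx -2.361 \cdot 10^{5}$)
$r = -143478$ ($r = 3 \left(-47826\right) = -143478$)
$\frac{1}{r + g} = \frac{1}{-143478 - \frac{1328082722}{5625}} = \frac{1}{- \frac{2135146472}{5625}} = - \frac{5625}{2135146472}$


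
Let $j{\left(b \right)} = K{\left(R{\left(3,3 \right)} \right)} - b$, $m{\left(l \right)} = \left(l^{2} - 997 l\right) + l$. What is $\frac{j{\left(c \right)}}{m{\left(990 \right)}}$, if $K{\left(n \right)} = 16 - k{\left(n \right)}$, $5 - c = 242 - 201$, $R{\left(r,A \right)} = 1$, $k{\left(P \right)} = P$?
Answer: $- \frac{17}{1980} \approx -0.0085859$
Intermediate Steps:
$m{\left(l \right)} = l^{2} - 996 l$
$c = -36$ ($c = 5 - \left(242 - 201\right) = 5 - 41 = -36$)
$K{\left(n \right)} = 16 - n$
$j{\left(b \right)} = 15 - b$ ($j{\left(b \right)} = \left(16 - 1\right) - b = 15 - b$)
$\frac{j{\left(c \right)}}{m{\left(990 \right)}} = \frac{15 - -36}{990 \left(-996 + 990\right)} = \frac{15 + 36}{990 \left(-6\right)} = \frac{51}{-5940} = 51 \left(- \frac{1}{5940}\right) = - \frac{17}{1980}$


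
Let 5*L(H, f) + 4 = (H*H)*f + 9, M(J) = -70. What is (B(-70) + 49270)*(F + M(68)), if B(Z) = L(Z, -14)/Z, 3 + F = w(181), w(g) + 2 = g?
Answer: 183518807/35 ≈ 5.2434e+6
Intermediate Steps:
w(g) = -2 + g
F = 176 (F = -3 + (-2 + 181) = -3 + 179 = 176)
L(H, f) = 1 + f*H²/5 (L(H, f) = -⅘ + ((H*H)*f + 9)/5 = -⅘ + (H²*f + 9)/5 = -⅘ + (f*H² + 9)/5 = -⅘ + (9 + f*H²)/5 = -⅘ + (9/5 + f*H²/5) = 1 + f*H²/5)
B(Z) = (1 - 14*Z²/5)/Z (B(Z) = (1 + (⅕)*(-14)*Z²)/Z = (1 - 14*Z²/5)/Z)
(B(-70) + 49270)*(F + M(68)) = ((1/(-70) - 14/5*(-70)) + 49270)*(176 - 70) = ((-1/70 + 196) + 49270)*106 = (13719/70 + 49270)*106 = (3462619/70)*106 = 183518807/35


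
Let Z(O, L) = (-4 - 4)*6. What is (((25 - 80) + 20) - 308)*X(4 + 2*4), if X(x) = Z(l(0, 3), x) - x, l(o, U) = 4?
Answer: 20580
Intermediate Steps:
Z(O, L) = -48 (Z(O, L) = -8*6 = -48)
X(x) = -48 - x
(((25 - 80) + 20) - 308)*X(4 + 2*4) = (((25 - 80) + 20) - 308)*(-48 - (4 + 2*4)) = ((-55 + 20) - 308)*(-48 - (4 + 8)) = (-35 - 308)*(-48 - 1*12) = -343*(-48 - 12) = -343*(-60) = 20580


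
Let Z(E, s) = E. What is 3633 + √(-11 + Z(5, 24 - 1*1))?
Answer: 3633 + I*√6 ≈ 3633.0 + 2.4495*I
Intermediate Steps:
3633 + √(-11 + Z(5, 24 - 1*1)) = 3633 + √(-11 + 5) = 3633 + √(-6) = 3633 + I*√6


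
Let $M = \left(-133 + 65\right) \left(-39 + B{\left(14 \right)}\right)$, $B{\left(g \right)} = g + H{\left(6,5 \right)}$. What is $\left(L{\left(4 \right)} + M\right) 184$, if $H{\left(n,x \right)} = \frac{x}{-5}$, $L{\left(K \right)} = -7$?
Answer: $324024$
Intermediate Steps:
$H{\left(n,x \right)} = - \frac{x}{5}$ ($H{\left(n,x \right)} = x \left(- \frac{1}{5}\right) = - \frac{x}{5}$)
$B{\left(g \right)} = -1 + g$ ($B{\left(g \right)} = g - 1 = -1 + g$)
$M = 1768$ ($M = \left(-133 + 65\right) \left(-39 + \left(-1 + 14\right)\right) = - 68 \left(-39 + 13\right) = \left(-68\right) \left(-26\right) = 1768$)
$\left(L{\left(4 \right)} + M\right) 184 = \left(-7 + 1768\right) 184 = 1761 \cdot 184 = 324024$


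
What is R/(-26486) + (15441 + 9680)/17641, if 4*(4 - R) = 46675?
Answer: 3484530643/1868958104 ≈ 1.8644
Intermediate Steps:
R = -46659/4 (R = 4 - ¼*46675 = 4 - 46675/4 = -46659/4 ≈ -11665.)
R/(-26486) + (15441 + 9680)/17641 = -46659/4/(-26486) + (15441 + 9680)/17641 = -46659/4*(-1/26486) + 25121*(1/17641) = 46659/105944 + 25121/17641 = 3484530643/1868958104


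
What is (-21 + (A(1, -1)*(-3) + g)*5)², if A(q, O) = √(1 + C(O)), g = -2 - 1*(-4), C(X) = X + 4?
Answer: 1681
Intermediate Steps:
C(X) = 4 + X
g = 2 (g = -2 + 4 = 2)
A(q, O) = √(5 + O) (A(q, O) = √(1 + (4 + O)) = √(5 + O))
(-21 + (A(1, -1)*(-3) + g)*5)² = (-21 + (√(5 - 1)*(-3) + 2)*5)² = (-21 + (√4*(-3) + 2)*5)² = (-21 + (2*(-3) + 2)*5)² = (-21 + (-6 + 2)*5)² = (-21 - 4*5)² = (-21 - 20)² = (-41)² = 1681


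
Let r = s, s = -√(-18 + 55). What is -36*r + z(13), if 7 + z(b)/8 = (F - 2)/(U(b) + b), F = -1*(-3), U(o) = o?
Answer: -724/13 + 36*√37 ≈ 163.29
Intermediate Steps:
F = 3
z(b) = -56 + 4/b (z(b) = -56 + 8*((3 - 2)/(b + b)) = -56 + 8*(1/(2*b)) = -56 + 4/b)
s = -√37 ≈ -6.0828
r = -√37 ≈ -6.0828
-36*r + z(13) = -(-36)*√37 + (-56 + 4/13) = 36*√37 + (-56 + 4*(1/13)) = 36*√37 + (-56 + 4/13) = 36*√37 - 724/13 = -724/13 + 36*√37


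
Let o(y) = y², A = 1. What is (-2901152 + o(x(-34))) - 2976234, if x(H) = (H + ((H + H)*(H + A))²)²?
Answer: 642940955317926523901258630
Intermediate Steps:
x(H) = (H + 4*H²*(1 + H)²)² (x(H) = (H + ((H + H)*(H + 1))²)² = (H + ((2*H)*(1 + H))²)² = (H + (2*H*(1 + H))²)² = (H + 4*H²*(1 + H)²)²)
(-2901152 + o(x(-34))) - 2976234 = (-2901152 + ((-34)²*(1 + 4*(-34)*(1 - 34)²)²)²) - 2976234 = (-2901152 + (1156*(1 + 4*(-34)*(-33)²)²)²) - 2976234 = (-2901152 + (1156*(1 + 4*(-34)*1089)²)²) - 2976234 = (-2901152 + (1156*(1 - 148104)²)²) - 2976234 = (-2901152 + (1156*(-148103)²)²) - 2976234 = (-2901152 + (1156*21934498609)²) - 2976234 = (-2901152 + 25356280392004²) - 2976234 = (-2901152 + 642940955317926523907136016) - 2976234 = 642940955317926523904234864 - 2976234 = 642940955317926523901258630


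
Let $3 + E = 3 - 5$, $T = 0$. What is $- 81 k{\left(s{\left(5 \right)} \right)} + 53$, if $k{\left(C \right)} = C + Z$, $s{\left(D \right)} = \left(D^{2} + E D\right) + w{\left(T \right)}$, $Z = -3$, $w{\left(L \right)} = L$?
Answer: $296$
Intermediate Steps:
$E = -5$ ($E = -3 + \left(3 - 5\right) = -3 - 2 = -5$)
$s{\left(D \right)} = D^{2} - 5 D$ ($s{\left(D \right)} = \left(D^{2} - 5 D\right) + 0 = D^{2} - 5 D$)
$k{\left(C \right)} = -3 + C$ ($k{\left(C \right)} = C - 3 = -3 + C$)
$- 81 k{\left(s{\left(5 \right)} \right)} + 53 = - 81 \left(-3 + 5 \left(-5 + 5\right)\right) + 53 = - 81 \left(-3 + 5 \cdot 0\right) + 53 = - 81 \left(-3 + 0\right) + 53 = \left(-81\right) \left(-3\right) + 53 = 243 + 53 = 296$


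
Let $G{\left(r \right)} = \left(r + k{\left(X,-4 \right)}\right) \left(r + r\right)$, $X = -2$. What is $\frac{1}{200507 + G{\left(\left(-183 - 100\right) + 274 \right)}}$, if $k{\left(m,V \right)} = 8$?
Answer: $\frac{1}{200525} \approx 4.9869 \cdot 10^{-6}$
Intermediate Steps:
$G{\left(r \right)} = 2 r \left(8 + r\right)$ ($G{\left(r \right)} = \left(r + 8\right) \left(r + r\right) = \left(8 + r\right) 2 r = 2 r \left(8 + r\right)$)
$\frac{1}{200507 + G{\left(\left(-183 - 100\right) + 274 \right)}} = \frac{1}{200507 + 2 \left(\left(-183 - 100\right) + 274\right) \left(8 + \left(\left(-183 - 100\right) + 274\right)\right)} = \frac{1}{200507 + 2 \left(-283 + 274\right) \left(8 + \left(-283 + 274\right)\right)} = \frac{1}{200507 + 2 \left(-9\right) \left(8 - 9\right)} = \frac{1}{200507 + 2 \left(-9\right) \left(-1\right)} = \frac{1}{200507 + 18} = \frac{1}{200525}$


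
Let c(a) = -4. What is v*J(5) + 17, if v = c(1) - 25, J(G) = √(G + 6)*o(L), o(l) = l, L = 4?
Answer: 17 - 116*√11 ≈ -367.73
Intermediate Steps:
J(G) = 4*√(6 + G) (J(G) = √(G + 6)*4 = √(6 + G)*4 = 4*√(6 + G))
v = -29 (v = -4 - 25 = -29)
v*J(5) + 17 = -116*√(6 + 5) + 17 = -116*√11 + 17 = 17 - 116*√11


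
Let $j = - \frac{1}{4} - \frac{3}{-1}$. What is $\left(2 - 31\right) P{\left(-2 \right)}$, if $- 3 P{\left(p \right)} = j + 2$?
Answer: $\frac{551}{12} \approx 45.917$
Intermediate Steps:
$j = \frac{11}{4}$ ($j = \left(-1\right) \frac{1}{4} - -3 = - \frac{1}{4} + 3 = \frac{11}{4} \approx 2.75$)
$P{\left(p \right)} = - \frac{19}{12}$ ($P{\left(p \right)} = - \frac{\frac{11}{4} + 2}{3} = \left(- \frac{1}{3}\right) \frac{19}{4} = - \frac{19}{12}$)
$\left(2 - 31\right) P{\left(-2 \right)} = \left(2 - 31\right) \left(- \frac{19}{12}\right) = \left(-29\right) \left(- \frac{19}{12}\right) = \frac{551}{12}$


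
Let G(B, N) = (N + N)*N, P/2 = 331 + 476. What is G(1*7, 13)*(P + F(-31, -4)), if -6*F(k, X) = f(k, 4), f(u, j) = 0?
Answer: 545532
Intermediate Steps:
F(k, X) = 0 (F(k, X) = -⅙*0 = 0)
P = 1614 (P = 2*(331 + 476) = 2*807 = 1614)
G(B, N) = 2*N² (G(B, N) = (2*N)*N = 2*N²)
G(1*7, 13)*(P + F(-31, -4)) = (2*13²)*(1614 + 0) = (2*169)*1614 = 338*1614 = 545532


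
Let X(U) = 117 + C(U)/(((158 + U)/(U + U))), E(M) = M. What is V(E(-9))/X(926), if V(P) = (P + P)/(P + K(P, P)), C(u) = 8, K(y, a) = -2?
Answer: 4878/389521 ≈ 0.012523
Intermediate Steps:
V(P) = 2*P/(-2 + P) (V(P) = (P + P)/(P - 2) = (2*P)/(-2 + P) = 2*P/(-2 + P))
X(U) = 117 + 16*U/(158 + U) (X(U) = 117 + 8/(((158 + U)/(U + U))) = 117 + 8/(((158 + U)/((2*U)))) = 117 + 8/(((158 + U)*(1/(2*U)))) = 117 + 8/(((158 + U)/(2*U))) = 117 + 8*(2*U/(158 + U)) = 117 + 16*U/(158 + U))
V(E(-9))/X(926) = (2*(-9)/(-2 - 9))/(((18486 + 133*926)/(158 + 926))) = (2*(-9)/(-11))/(((18486 + 123158)/1084)) = (2*(-9)*(-1/11))/(((1/1084)*141644)) = 18/(11*(35411/271)) = (18/11)*(271/35411) = 4878/389521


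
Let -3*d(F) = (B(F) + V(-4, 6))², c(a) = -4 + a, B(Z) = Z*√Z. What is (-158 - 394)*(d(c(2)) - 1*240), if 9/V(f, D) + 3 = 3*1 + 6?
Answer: 131422 - 1104*I*√2 ≈ 1.3142e+5 - 1561.3*I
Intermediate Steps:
V(f, D) = 3/2 (V(f, D) = 9/(-3 + (3*1 + 6)) = 9/(-3 + (3 + 6)) = 9/(-3 + 9) = 9/6 = 9*(⅙) = 3/2)
B(Z) = Z^(3/2)
d(F) = -(3/2 + F^(3/2))²/3 (d(F) = -(F^(3/2) + 3/2)²/3 = -(3/2 + F^(3/2))²/3)
(-158 - 394)*(d(c(2)) - 1*240) = (-158 - 394)*(-(3 + 2*(-4 + 2)^(3/2))²/12 - 1*240) = -552*(-(3 + 2*(-2)^(3/2))²/12 - 240) = -552*(-(3 + 2*(-2*I*√2))²/12 - 240) = -552*(-(3 - 4*I*√2)²/12 - 240) = -552*(-240 - (3 - 4*I*√2)²/12) = 132480 + 46*(3 - 4*I*√2)²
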